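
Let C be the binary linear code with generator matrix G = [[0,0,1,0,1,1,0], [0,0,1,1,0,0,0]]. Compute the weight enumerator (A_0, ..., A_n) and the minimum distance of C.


Weight distribution: A_0 = 1, A_2 = 1, A_3 = 2. Minimum distance d = 2.

Enumerate all 2^2 = 4 messages m ∈ F_2^2.
For each, compute codeword c = mG in F_2^7, then tally its weight.
  m = 00 → c = 0000000, weight = 0.
  m = 10 → c = 0010110, weight = 3.
  m = 01 → c = 0011000, weight = 2.
  m = 11 → c = 0001110, weight = 3.
Tally weights:
  weight 0: 1 codewords.
  weight 2: 1 codewords.
  weight 3: 2 codewords.
Minimum distance d = smallest w > 0 with A_w > 0 = 2.
Sanity: Σ A_w = 4 = 2^2 = 4 ✓.


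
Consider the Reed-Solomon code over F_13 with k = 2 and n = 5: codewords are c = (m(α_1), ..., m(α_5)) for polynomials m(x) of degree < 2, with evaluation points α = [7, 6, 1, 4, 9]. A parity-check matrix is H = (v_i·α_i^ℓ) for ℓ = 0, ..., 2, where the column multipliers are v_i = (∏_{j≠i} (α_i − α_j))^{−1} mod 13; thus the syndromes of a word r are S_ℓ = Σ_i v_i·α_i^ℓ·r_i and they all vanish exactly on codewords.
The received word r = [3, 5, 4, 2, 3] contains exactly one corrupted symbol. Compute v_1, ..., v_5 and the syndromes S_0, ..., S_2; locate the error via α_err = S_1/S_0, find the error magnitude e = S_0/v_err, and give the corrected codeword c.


S = (1, 7, 10), error at position 1, error magnitude e = 3, c = [0, 5, 4, 2, 3].

Step 1: column multipliers v_i = (∏_{j≠i}(α_i − α_j))^{−1} mod 13.
  i = 1 (α = 7): (7−6)(7−1)(7−4)(7−9) = 1·6·3·(−2) = −36 ≡ 3, so v_1 = 3^{−1} = 9 (mod 13).
  i = 2 (α = 6): (6−7)(6−1)(6−4)(6−9) = (−1)·5·2·(−3) = 30 ≡ 4, so v_2 = 4^{−1} = 10 (mod 13).
  i = 3 (α = 1): (1−7)(1−6)(1−4)(1−9) = (−6)·(−5)·(−3)·(−8) = 720 ≡ 5, so v_3 = 5^{−1} = 8 (mod 13).
  i = 4 (α = 4): (4−7)(4−6)(4−1)(4−9) = (−3)·(−2)·3·(−5) = −90 ≡ 1, so v_4 = 1^{−1} = 1 (mod 13).
  i = 5 (α = 9): (9−7)(9−6)(9−1)(9−4) = 2·3·8·5 = 240 ≡ 6, so v_5 = 6^{−1} = 11 (mod 13).
  v = [9, 10, 8, 1, 11].
Step 2: syndromes of r = [3, 5, 4, 2, 3] (all sums mod 13).
  S_0 = Σ v_i r_i = 9·3 + 10·5 + 8·4 + 1·2 + 11·3 = 144 ≡ 1.
  S_1 = Σ v_i α_i r_i = 9·7·3 + 10·6·5 + 8·1·4 + 1·4·2 + 11·9·3 = 826 ≡ 7.
  α_i^2 mod 13 = [10, 10, 1, 3, 3].
  S_2 = Σ v_i α_i^2 r_i = 9·10·3 + 10·10·5 + 8·1·4 + 1·3·2 + 11·3·3 = 907 ≡ 10.
  S = (1, 7, 10) ≠ 0, so r is not a codeword (an error is present).
Step 3: locate the error. For a single error e at position i, S_ℓ = v_i·e·α_i^ℓ, so α_err = S_1/S_0.
  S_0^{−1} = 1^{−1} = 1 (mod 13), so α_err = 7·1 = 7 ≡ 7 = α_1. Error position i = 1.
  Consistency check: S_2/S_1 = 10·2 = 20 ≡ 7 = α_err ✓ (single-error assumption holds).
Step 4: error magnitude e = S_0/v_1 = S_0·∏_{j≠1}(α_1 − α_j) = 1·3 = 3 ≡ 3 (mod 13).
Step 5: correct position 1: c_1 = r_1 − e = 3 − 3 ≡ 0 (mod 13). Hence c = [0, 5, 4, 2, 3].
  Check: interpolating c through the α_i gives m(x) = 9 + 8·x (degree < 2) with m(α_i) = c_i for every i, so c is indeed a codeword.


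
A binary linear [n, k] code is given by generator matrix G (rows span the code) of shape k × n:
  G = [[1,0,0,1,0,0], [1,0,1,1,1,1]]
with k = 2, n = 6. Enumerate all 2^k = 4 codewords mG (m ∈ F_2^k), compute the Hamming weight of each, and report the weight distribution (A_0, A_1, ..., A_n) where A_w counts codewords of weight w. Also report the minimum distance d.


Weight distribution: A_0 = 1, A_2 = 1, A_3 = 1, A_5 = 1. Minimum distance d = 2.

Enumerate all 2^2 = 4 messages m ∈ F_2^2.
For each, compute codeword c = mG in F_2^6, then tally its weight.
  m = 00 → c = 000000, weight = 0.
  m = 10 → c = 100100, weight = 2.
  m = 01 → c = 101111, weight = 5.
  m = 11 → c = 001011, weight = 3.
Tally weights:
  weight 0: 1 codewords.
  weight 2: 1 codewords.
  weight 3: 1 codewords.
  weight 5: 1 codewords.
Minimum distance d = smallest w > 0 with A_w > 0 = 2.
Sanity: Σ A_w = 4 = 2^2 = 4 ✓.


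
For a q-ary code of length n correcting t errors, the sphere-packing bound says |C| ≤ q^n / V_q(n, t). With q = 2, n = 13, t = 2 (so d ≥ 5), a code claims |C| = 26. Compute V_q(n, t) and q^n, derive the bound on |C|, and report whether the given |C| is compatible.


V_q(n, t) = 92, q^n = 8192, Hamming bound = 89, |C| = 26 ≤ bound (satisfied).

Step 1: Compute V_q(n, t) = Σ_{j=0}^2 C(n, j) (q−1)^j.
  j = 0: C(13,0)·(1)^0 = 1·1 = 1.
  j = 1: C(13,1)·(1)^1 = 13·1 = 13.
  j = 2: C(13,2)·(1)^2 = 78·1 = 78.
  V_q(n, t) = 1 + 13 + 78 = 92.
Step 2: q^n = 2^13 = 8192.
Step 3: Hamming bound ⌊q^n / V_q(n,t)⌋ = ⌊8192/92⌋ = 89.
Step 4: Compare |C| = 26 to 89: satisfied.
The claimed |C| lies below the Hamming bound.


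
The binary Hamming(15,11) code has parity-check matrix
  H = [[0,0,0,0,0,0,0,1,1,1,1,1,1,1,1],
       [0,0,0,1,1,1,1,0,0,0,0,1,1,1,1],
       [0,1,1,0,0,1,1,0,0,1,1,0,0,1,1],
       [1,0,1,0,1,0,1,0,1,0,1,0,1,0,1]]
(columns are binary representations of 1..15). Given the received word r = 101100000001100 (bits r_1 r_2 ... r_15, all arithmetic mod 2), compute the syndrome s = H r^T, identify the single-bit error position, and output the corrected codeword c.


s = (0, 1, 1, 1)^T, error position = 7, corrected codeword c = 101100100001100

Compute s = H r^T mod 2 one row at a time:
  s_1 = 0 + 0 + 0 + 0 + 1 + 1 + 0 + 0 = 2 ≡ 0 (mod 2).
  s_2 = 1 + 0 + 0 + 0 + 1 + 1 + 0 + 0 = 3 ≡ 1 (mod 2).
  s_3 = 0 + 1 + 0 + 0 + 0 + 0 + 0 + 0 = 1 ≡ 1 (mod 2).
  s_4 = 1 + 1 + 0 + 0 + 0 + 0 + 1 + 0 = 3 ≡ 1 (mod 2).
s = (0, 1, 1, 1)^T — this equals column 7 of H (binary 0111), so error is at position 7.
Correct: flip bit 7 of r = 101100000001100 to get c = 101100100001100.


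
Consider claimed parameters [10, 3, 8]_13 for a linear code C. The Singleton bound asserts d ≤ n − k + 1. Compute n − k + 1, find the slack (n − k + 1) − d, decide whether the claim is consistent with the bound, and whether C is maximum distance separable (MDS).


Singleton RHS = n − k + 1 = 8, slack = 0, bound satisfied, MDS.

Singleton bound: d ≤ n − k + 1.
Here n = 10, k = 3, so n − k + 1 = 8.
Given d = 8, check d ≤ 8: YES.
Slack = (n − k + 1) − d = 0.
The code is MDS (slack = 0).
Description: the claimed parameters are [10, 3, 8]_13; such a code would be MDS (meets Singleton bound).


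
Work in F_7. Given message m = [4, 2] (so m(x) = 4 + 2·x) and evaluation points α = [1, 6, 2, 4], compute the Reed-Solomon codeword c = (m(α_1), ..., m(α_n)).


c = [6, 2, 1, 5]

Message polynomial: m(x) = 4 + 2·x (mod 7).
For each evaluation point α_i, compute m(α_i) mod 7:
  α_1 = 1: Horner steps 2 → 6, so m(1) = 6.
  α_2 = 6: Horner steps 2 → 2, so m(6) = 2.
  α_3 = 2: Horner steps 2 → 1, so m(2) = 1.
  α_4 = 4: Horner steps 2 → 5, so m(4) = 5.
Codeword c = [6, 2, 1, 5] ∈ F_7^4.


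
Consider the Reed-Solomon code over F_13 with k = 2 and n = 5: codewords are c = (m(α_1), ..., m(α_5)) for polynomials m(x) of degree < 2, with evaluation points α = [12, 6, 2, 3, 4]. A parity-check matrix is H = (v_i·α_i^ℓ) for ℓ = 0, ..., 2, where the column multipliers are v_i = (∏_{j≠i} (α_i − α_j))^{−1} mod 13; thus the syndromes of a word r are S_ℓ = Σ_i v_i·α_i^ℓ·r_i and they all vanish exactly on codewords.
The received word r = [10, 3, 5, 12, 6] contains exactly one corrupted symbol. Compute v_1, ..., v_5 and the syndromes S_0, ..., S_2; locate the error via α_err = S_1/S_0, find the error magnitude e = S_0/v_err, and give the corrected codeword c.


S = (4, 11, 1), error at position 2, error magnitude e = 9, c = [10, 7, 5, 12, 6].

Step 1: column multipliers v_i = (∏_{j≠i}(α_i − α_j))^{−1} mod 13.
  i = 1 (α = 12): (12−6)(12−2)(12−3)(12−4) = 6·10·9·8 = 4320 ≡ 4, so v_1 = 4^{−1} = 10 (mod 13).
  i = 2 (α = 6): (6−12)(6−2)(6−3)(6−4) = (−6)·4·3·2 = −144 ≡ 12, so v_2 = 12^{−1} = 12 (mod 13).
  i = 3 (α = 2): (2−12)(2−6)(2−3)(2−4) = (−10)·(−4)·(−1)·(−2) = 80 ≡ 2, so v_3 = 2^{−1} = 7 (mod 13).
  i = 4 (α = 3): (3−12)(3−6)(3−2)(3−4) = (−9)·(−3)·1·(−1) = −27 ≡ 12, so v_4 = 12^{−1} = 12 (mod 13).
  i = 5 (α = 4): (4−12)(4−6)(4−2)(4−3) = (−8)·(−2)·2·1 = 32 ≡ 6, so v_5 = 6^{−1} = 11 (mod 13).
  v = [10, 12, 7, 12, 11].
Step 2: syndromes of r = [10, 3, 5, 12, 6] (all sums mod 13).
  S_0 = Σ v_i r_i = 10·10 + 12·3 + 7·5 + 12·12 + 11·6 = 381 ≡ 4.
  S_1 = Σ v_i α_i r_i = 10·12·10 + 12·6·3 + 7·2·5 + 12·3·12 + 11·4·6 = 2182 ≡ 11.
  α_i^2 mod 13 = [1, 10, 4, 9, 3].
  S_2 = Σ v_i α_i^2 r_i = 10·1·10 + 12·10·3 + 7·4·5 + 12·9·12 + 11·3·6 = 2094 ≡ 1.
  S = (4, 11, 1) ≠ 0, so r is not a codeword (an error is present).
Step 3: locate the error. For a single error e at position i, S_ℓ = v_i·e·α_i^ℓ, so α_err = S_1/S_0.
  S_0^{−1} = 4^{−1} = 10 (mod 13), so α_err = 11·10 = 110 ≡ 6 = α_2. Error position i = 2.
  Consistency check: S_2/S_1 = 1·6 = 6 ≡ 6 = α_err ✓ (single-error assumption holds).
Step 4: error magnitude e = S_0/v_2 = S_0·∏_{j≠2}(α_2 − α_j) = 4·12 = 48 ≡ 9 (mod 13).
Step 5: correct position 2: c_2 = r_2 − e = 3 − 9 ≡ 7 (mod 13). Hence c = [10, 7, 5, 12, 6].
  Check: interpolating c through the α_i gives m(x) = 4 + 7·x (degree < 2) with m(α_i) = c_i for every i, so c is indeed a codeword.


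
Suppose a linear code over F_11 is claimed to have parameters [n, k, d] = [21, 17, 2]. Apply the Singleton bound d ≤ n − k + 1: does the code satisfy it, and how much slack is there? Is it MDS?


Singleton RHS = n − k + 1 = 5, slack = 3, bound satisfied, not MDS.

Singleton bound: d ≤ n − k + 1.
Here n = 21, k = 17, so n − k + 1 = 5.
Given d = 2, check d ≤ 5: YES.
Slack = (n − k + 1) − d = 3.
The code is NOT MDS (slack = 3 > 0).
Description: the claimed parameters are [21, 17, 2]_11; such a code would be non-MDS.


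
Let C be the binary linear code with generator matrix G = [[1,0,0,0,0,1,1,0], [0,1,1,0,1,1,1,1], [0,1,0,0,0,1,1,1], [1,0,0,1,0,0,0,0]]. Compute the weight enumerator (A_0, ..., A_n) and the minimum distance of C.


Weight distribution: A_0 = 1, A_2 = 2, A_3 = 4, A_4 = 2, A_5 = 4, A_6 = 2, A_8 = 1. Minimum distance d = 2.

Enumerate all 2^4 = 16 messages m ∈ F_2^4.
For each, compute codeword c = mG in F_2^8, then tally its weight.
  m = 0000 → c = 00000000, weight = 0.
  m = 1000 → c = 10000110, weight = 3.
  m = 0100 → c = 01101111, weight = 6.
  m = 1100 → c = 11101001, weight = 5.
  m = 0010 → c = 01000111, weight = 4.
  m = 1010 → c = 11000001, weight = 3.
  m = 0110 → c = 00101000, weight = 2.
  m = 1110 → c = 10101110, weight = 5.
  m = 0001 → c = 10010000, weight = 2.
  m = 1001 → c = 00010110, weight = 3.
  m = 0101 → c = 11111111, weight = 8.
  m = 1101 → c = 01111001, weight = 5.
  m = 0011 → c = 11010111, weight = 6.
  m = 1011 → c = 01010001, weight = 3.
  m = 0111 → c = 10111000, weight = 4.
  m = 1111 → c = 00111110, weight = 5.
Tally weights:
  weight 0: 1 codewords.
  weight 2: 2 codewords.
  weight 3: 4 codewords.
  weight 4: 2 codewords.
  weight 5: 4 codewords.
  weight 6: 2 codewords.
  weight 8: 1 codewords.
Minimum distance d = smallest w > 0 with A_w > 0 = 2.
Sanity: Σ A_w = 16 = 2^4 = 16 ✓.


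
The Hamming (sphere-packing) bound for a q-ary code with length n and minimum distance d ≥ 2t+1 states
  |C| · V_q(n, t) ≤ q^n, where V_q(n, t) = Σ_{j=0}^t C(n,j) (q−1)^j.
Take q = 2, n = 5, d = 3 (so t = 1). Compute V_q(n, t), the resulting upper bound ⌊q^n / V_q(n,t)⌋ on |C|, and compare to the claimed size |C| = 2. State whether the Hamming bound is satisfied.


V_q(n, t) = 6, q^n = 32, Hamming bound = 5, |C| = 2 ≤ bound (satisfied).

Step 1: Compute V_q(n, t) = Σ_{j=0}^1 C(n, j) (q−1)^j.
  j = 0: C(5,0)·(1)^0 = 1·1 = 1.
  j = 1: C(5,1)·(1)^1 = 5·1 = 5.
  V_q(n, t) = 1 + 5 = 6.
Step 2: q^n = 2^5 = 32.
Step 3: Hamming bound ⌊q^n / V_q(n,t)⌋ = ⌊32/6⌋ = 5.
Step 4: Compare |C| = 2 to 5: satisfied.
The claimed |C| lies below the Hamming bound.


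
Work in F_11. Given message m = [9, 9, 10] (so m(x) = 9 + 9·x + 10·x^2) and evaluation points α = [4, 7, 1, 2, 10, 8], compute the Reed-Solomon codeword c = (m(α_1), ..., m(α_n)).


c = [7, 1, 6, 1, 10, 6]

Message polynomial: m(x) = 9 + 9·x + 10·x^2 (mod 11).
For each evaluation point α_i, compute m(α_i) mod 11:
  α_1 = 4: Horner steps 10 → 5 → 7, so m(4) = 7.
  α_2 = 7: Horner steps 10 → 2 → 1, so m(7) = 1.
  α_3 = 1: Horner steps 10 → 8 → 6, so m(1) = 6.
  α_4 = 2: Horner steps 10 → 7 → 1, so m(2) = 1.
  α_5 = 10: Horner steps 10 → 10 → 10, so m(10) = 10.
  α_6 = 8: Horner steps 10 → 1 → 6, so m(8) = 6.
Codeword c = [7, 1, 6, 1, 10, 6] ∈ F_11^6.


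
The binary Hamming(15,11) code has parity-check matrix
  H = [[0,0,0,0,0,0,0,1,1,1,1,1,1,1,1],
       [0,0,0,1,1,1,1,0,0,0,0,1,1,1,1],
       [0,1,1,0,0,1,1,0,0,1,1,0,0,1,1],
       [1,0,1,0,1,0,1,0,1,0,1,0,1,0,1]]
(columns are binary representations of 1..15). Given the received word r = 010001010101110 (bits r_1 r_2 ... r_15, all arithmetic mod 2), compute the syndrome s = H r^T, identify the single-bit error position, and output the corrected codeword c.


s = (1, 0, 0, 1)^T, error position = 9, corrected codeword c = 010001011101110

Compute s = H r^T mod 2 one row at a time:
  s_1 = 1 + 0 + 1 + 0 + 1 + 1 + 1 + 0 = 5 ≡ 1 (mod 2).
  s_2 = 0 + 0 + 1 + 0 + 1 + 1 + 1 + 0 = 4 ≡ 0 (mod 2).
  s_3 = 1 + 0 + 1 + 0 + 1 + 0 + 1 + 0 = 4 ≡ 0 (mod 2).
  s_4 = 0 + 0 + 0 + 0 + 0 + 0 + 1 + 0 = 1 ≡ 1 (mod 2).
s = (1, 0, 0, 1)^T — this equals column 9 of H (binary 1001), so error is at position 9.
Correct: flip bit 9 of r = 010001010101110 to get c = 010001011101110.


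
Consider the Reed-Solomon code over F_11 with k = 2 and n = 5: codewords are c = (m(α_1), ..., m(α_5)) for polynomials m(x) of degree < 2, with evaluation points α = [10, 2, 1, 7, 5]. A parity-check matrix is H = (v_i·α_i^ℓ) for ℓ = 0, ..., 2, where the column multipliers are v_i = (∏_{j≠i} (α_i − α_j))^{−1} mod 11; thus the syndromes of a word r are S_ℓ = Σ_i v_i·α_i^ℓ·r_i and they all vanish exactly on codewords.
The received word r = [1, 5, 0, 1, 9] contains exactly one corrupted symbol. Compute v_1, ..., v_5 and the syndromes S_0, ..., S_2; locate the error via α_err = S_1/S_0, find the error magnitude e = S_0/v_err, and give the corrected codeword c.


S = (10, 4, 6), error at position 4, error magnitude e = 4, c = [1, 5, 0, 8, 9].

Step 1: column multipliers v_i = (∏_{j≠i}(α_i − α_j))^{−1} mod 11.
  i = 1 (α = 10): (10−2)(10−1)(10−7)(10−5) = 8·9·3·5 = 1080 ≡ 2, so v_1 = 2^{−1} = 6 (mod 11).
  i = 2 (α = 2): (2−10)(2−1)(2−7)(2−5) = (−8)·1·(−5)·(−3) = −120 ≡ 1, so v_2 = 1^{−1} = 1 (mod 11).
  i = 3 (α = 1): (1−10)(1−2)(1−7)(1−5) = (−9)·(−1)·(−6)·(−4) = 216 ≡ 7, so v_3 = 7^{−1} = 8 (mod 11).
  i = 4 (α = 7): (7−10)(7−2)(7−1)(7−5) = (−3)·5·6·2 = −180 ≡ 7, so v_4 = 7^{−1} = 8 (mod 11).
  i = 5 (α = 5): (5−10)(5−2)(5−1)(5−7) = (−5)·3·4·(−2) = 120 ≡ 10, so v_5 = 10^{−1} = 10 (mod 11).
  v = [6, 1, 8, 8, 10].
Step 2: syndromes of r = [1, 5, 0, 1, 9] (all sums mod 11).
  S_0 = Σ v_i r_i = 6·1 + 1·5 + 8·0 + 8·1 + 10·9 = 109 ≡ 10.
  S_1 = Σ v_i α_i r_i = 6·10·1 + 1·2·5 + 8·1·0 + 8·7·1 + 10·5·9 = 576 ≡ 4.
  α_i^2 mod 11 = [1, 4, 1, 5, 3].
  S_2 = Σ v_i α_i^2 r_i = 6·1·1 + 1·4·5 + 8·1·0 + 8·5·1 + 10·3·9 = 336 ≡ 6.
  S = (10, 4, 6) ≠ 0, so r is not a codeword (an error is present).
Step 3: locate the error. For a single error e at position i, S_ℓ = v_i·e·α_i^ℓ, so α_err = S_1/S_0.
  S_0^{−1} = 10^{−1} = 10 (mod 11), so α_err = 4·10 = 40 ≡ 7 = α_4. Error position i = 4.
  Consistency check: S_2/S_1 = 6·3 = 18 ≡ 7 = α_err ✓ (single-error assumption holds).
Step 4: error magnitude e = S_0/v_4 = S_0·∏_{j≠4}(α_4 − α_j) = 10·7 = 70 ≡ 4 (mod 11).
Step 5: correct position 4: c_4 = r_4 − e = 1 − 4 ≡ 8 (mod 11). Hence c = [1, 5, 0, 8, 9].
  Check: interpolating c through the α_i gives m(x) = 6 + 5·x (degree < 2) with m(α_i) = c_i for every i, so c is indeed a codeword.


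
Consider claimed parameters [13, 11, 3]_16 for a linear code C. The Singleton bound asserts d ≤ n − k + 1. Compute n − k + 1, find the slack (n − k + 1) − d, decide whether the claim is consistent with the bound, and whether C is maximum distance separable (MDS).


Singleton RHS = n − k + 1 = 3, slack = 0, bound satisfied, MDS.

Singleton bound: d ≤ n − k + 1.
Here n = 13, k = 11, so n − k + 1 = 3.
Given d = 3, check d ≤ 3: YES.
Slack = (n − k + 1) − d = 0.
The code is MDS (slack = 0).
Description: the claimed parameters are [13, 11, 3]_16; such a code would be MDS (meets Singleton bound).


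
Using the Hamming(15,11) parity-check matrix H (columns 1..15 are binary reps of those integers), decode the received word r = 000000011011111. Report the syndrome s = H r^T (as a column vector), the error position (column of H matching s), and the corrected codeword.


s = (1, 0, 1, 0)^T, error position = 10, corrected codeword c = 000000011111111

Compute s = H r^T mod 2 one row at a time:
  s_1 = 1 + 1 + 0 + 1 + 1 + 1 + 1 + 1 = 7 ≡ 1 (mod 2).
  s_2 = 0 + 0 + 0 + 0 + 1 + 1 + 1 + 1 = 4 ≡ 0 (mod 2).
  s_3 = 0 + 0 + 0 + 0 + 0 + 1 + 1 + 1 = 3 ≡ 1 (mod 2).
  s_4 = 0 + 0 + 0 + 0 + 1 + 1 + 1 + 1 = 4 ≡ 0 (mod 2).
s = (1, 0, 1, 0)^T — this equals column 10 of H (binary 1010), so error is at position 10.
Correct: flip bit 10 of r = 000000011011111 to get c = 000000011111111.


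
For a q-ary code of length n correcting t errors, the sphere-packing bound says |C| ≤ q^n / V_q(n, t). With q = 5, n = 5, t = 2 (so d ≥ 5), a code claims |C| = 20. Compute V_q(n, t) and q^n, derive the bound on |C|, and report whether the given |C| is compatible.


V_q(n, t) = 181, q^n = 3125, Hamming bound = 17, |C| = 20 > bound (violated).

Step 1: Compute V_q(n, t) = Σ_{j=0}^2 C(n, j) (q−1)^j.
  j = 0: C(5,0)·(4)^0 = 1·1 = 1.
  j = 1: C(5,1)·(4)^1 = 5·4 = 20.
  j = 2: C(5,2)·(4)^2 = 10·16 = 160.
  V_q(n, t) = 1 + 20 + 160 = 181.
Step 2: q^n = 5^5 = 3125.
Step 3: Hamming bound ⌊q^n / V_q(n,t)⌋ = ⌊3125/181⌋ = 17.
Step 4: Compare |C| = 20 to 17: violated.
The claimed |C| lies above the Hamming bound, so no 5-ary code of length 5 with d ≥ 5 can have 20 codewords.


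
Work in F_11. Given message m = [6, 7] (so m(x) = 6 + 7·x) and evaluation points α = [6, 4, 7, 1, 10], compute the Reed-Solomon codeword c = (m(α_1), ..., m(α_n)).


c = [4, 1, 0, 2, 10]

Message polynomial: m(x) = 6 + 7·x (mod 11).
For each evaluation point α_i, compute m(α_i) mod 11:
  α_1 = 6: Horner steps 7 → 4, so m(6) = 4.
  α_2 = 4: Horner steps 7 → 1, so m(4) = 1.
  α_3 = 7: Horner steps 7 → 0, so m(7) = 0.
  α_4 = 1: Horner steps 7 → 2, so m(1) = 2.
  α_5 = 10: Horner steps 7 → 10, so m(10) = 10.
Codeword c = [4, 1, 0, 2, 10] ∈ F_11^5.


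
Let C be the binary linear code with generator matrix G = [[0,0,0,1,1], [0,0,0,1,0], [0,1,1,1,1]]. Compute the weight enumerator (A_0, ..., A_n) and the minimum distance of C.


Weight distribution: A_0 = 1, A_1 = 2, A_2 = 2, A_3 = 2, A_4 = 1. Minimum distance d = 1.

Enumerate all 2^3 = 8 messages m ∈ F_2^3.
For each, compute codeword c = mG in F_2^5, then tally its weight.
  m = 000 → c = 00000, weight = 0.
  m = 100 → c = 00011, weight = 2.
  m = 010 → c = 00010, weight = 1.
  m = 110 → c = 00001, weight = 1.
  m = 001 → c = 01111, weight = 4.
  m = 101 → c = 01100, weight = 2.
  m = 011 → c = 01101, weight = 3.
  m = 111 → c = 01110, weight = 3.
Tally weights:
  weight 0: 1 codewords.
  weight 1: 2 codewords.
  weight 2: 2 codewords.
  weight 3: 2 codewords.
  weight 4: 1 codewords.
Minimum distance d = smallest w > 0 with A_w > 0 = 1.
Sanity: Σ A_w = 8 = 2^3 = 8 ✓.


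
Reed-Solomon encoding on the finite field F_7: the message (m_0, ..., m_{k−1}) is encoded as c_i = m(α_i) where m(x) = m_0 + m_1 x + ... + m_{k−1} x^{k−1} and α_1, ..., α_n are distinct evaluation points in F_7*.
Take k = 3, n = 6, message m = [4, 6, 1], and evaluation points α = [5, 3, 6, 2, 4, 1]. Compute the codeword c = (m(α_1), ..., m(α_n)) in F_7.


c = [3, 3, 6, 6, 2, 4]

Message polynomial: m(x) = 4 + 6·x + 1·x^2 (mod 7).
For each evaluation point α_i, compute m(α_i) mod 7:
  α_1 = 5: Horner steps 1 → 4 → 3, so m(5) = 3.
  α_2 = 3: Horner steps 1 → 2 → 3, so m(3) = 3.
  α_3 = 6: Horner steps 1 → 5 → 6, so m(6) = 6.
  α_4 = 2: Horner steps 1 → 1 → 6, so m(2) = 6.
  α_5 = 4: Horner steps 1 → 3 → 2, so m(4) = 2.
  α_6 = 1: Horner steps 1 → 0 → 4, so m(1) = 4.
Codeword c = [3, 3, 6, 6, 2, 4] ∈ F_7^6.


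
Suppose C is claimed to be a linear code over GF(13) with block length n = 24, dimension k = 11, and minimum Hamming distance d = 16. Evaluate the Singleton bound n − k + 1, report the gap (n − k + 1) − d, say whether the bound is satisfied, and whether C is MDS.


Singleton RHS = n − k + 1 = 14, slack = -2, bound violated (no such code; not MDS).

Singleton bound: d ≤ n − k + 1.
Here n = 24, k = 11, so n − k + 1 = 14.
Given d = 16, check d ≤ 14: NO.
Slack = (n − k + 1) − d = -2.
The slack is negative: d = 16 exceeds n − k + 1 = 14 by 2, so the Singleton bound is violated and no linear [24, 11, 16]_13 code can exist. In particular it is not MDS (MDS requires d = n − k + 1 exactly).
Description: the claimed parameters are [24, 11, 16]_13; such a code would be impossible (violates the Singleton bound).


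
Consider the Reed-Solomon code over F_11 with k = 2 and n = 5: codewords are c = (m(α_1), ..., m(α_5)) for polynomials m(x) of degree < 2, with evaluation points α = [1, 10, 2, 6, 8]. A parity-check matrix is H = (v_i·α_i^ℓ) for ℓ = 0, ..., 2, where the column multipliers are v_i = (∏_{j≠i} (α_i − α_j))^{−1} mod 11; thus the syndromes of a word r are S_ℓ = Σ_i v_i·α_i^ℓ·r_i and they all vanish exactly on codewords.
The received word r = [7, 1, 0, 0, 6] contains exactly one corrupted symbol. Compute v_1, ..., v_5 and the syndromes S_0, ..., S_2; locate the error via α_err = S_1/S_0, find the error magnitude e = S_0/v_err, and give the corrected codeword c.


S = (2, 4, 8), error at position 3, error magnitude e = 1, c = [7, 1, 10, 0, 6].

Step 1: column multipliers v_i = (∏_{j≠i}(α_i − α_j))^{−1} mod 11.
  i = 1 (α = 1): (1−10)(1−2)(1−6)(1−8) = (−9)·(−1)·(−5)·(−7) = 315 ≡ 7, so v_1 = 7^{−1} = 8 (mod 11).
  i = 2 (α = 10): (10−1)(10−2)(10−6)(10−8) = 9·8·4·2 = 576 ≡ 4, so v_2 = 4^{−1} = 3 (mod 11).
  i = 3 (α = 2): (2−1)(2−10)(2−6)(2−8) = 1·(−8)·(−4)·(−6) = −192 ≡ 6, so v_3 = 6^{−1} = 2 (mod 11).
  i = 4 (α = 6): (6−1)(6−10)(6−2)(6−8) = 5·(−4)·4·(−2) = 160 ≡ 6, so v_4 = 6^{−1} = 2 (mod 11).
  i = 5 (α = 8): (8−1)(8−10)(8−2)(8−6) = 7·(−2)·6·2 = −168 ≡ 8, so v_5 = 8^{−1} = 7 (mod 11).
  v = [8, 3, 2, 2, 7].
Step 2: syndromes of r = [7, 1, 0, 0, 6] (all sums mod 11).
  S_0 = Σ v_i r_i = 8·7 + 3·1 + 2·0 + 2·0 + 7·6 = 101 ≡ 2.
  S_1 = Σ v_i α_i r_i = 8·1·7 + 3·10·1 + 2·2·0 + 2·6·0 + 7·8·6 = 422 ≡ 4.
  α_i^2 mod 11 = [1, 1, 4, 3, 9].
  S_2 = Σ v_i α_i^2 r_i = 8·1·7 + 3·1·1 + 2·4·0 + 2·3·0 + 7·9·6 = 437 ≡ 8.
  S = (2, 4, 8) ≠ 0, so r is not a codeword (an error is present).
Step 3: locate the error. For a single error e at position i, S_ℓ = v_i·e·α_i^ℓ, so α_err = S_1/S_0.
  S_0^{−1} = 2^{−1} = 6 (mod 11), so α_err = 4·6 = 24 ≡ 2 = α_3. Error position i = 3.
  Consistency check: S_2/S_1 = 8·3 = 24 ≡ 2 = α_err ✓ (single-error assumption holds).
Step 4: error magnitude e = S_0/v_3 = S_0·∏_{j≠3}(α_3 − α_j) = 2·6 = 12 ≡ 1 (mod 11).
Step 5: correct position 3: c_3 = r_3 − e = 0 − 1 ≡ 10 (mod 11). Hence c = [7, 1, 10, 0, 6].
  Check: interpolating c through the α_i gives m(x) = 4 + 3·x (degree < 2) with m(α_i) = c_i for every i, so c is indeed a codeword.


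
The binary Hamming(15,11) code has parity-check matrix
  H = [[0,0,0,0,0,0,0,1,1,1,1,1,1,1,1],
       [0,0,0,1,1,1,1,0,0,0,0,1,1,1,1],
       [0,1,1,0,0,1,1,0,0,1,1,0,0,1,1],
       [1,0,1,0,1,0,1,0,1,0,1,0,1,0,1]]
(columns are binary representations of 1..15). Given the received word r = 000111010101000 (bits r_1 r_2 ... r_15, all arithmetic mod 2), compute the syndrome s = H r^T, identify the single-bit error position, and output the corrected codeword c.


s = (1, 0, 0, 1)^T, error position = 9, corrected codeword c = 000111011101000

Compute s = H r^T mod 2 one row at a time:
  s_1 = 1 + 0 + 1 + 0 + 1 + 0 + 0 + 0 = 3 ≡ 1 (mod 2).
  s_2 = 1 + 1 + 1 + 0 + 1 + 0 + 0 + 0 = 4 ≡ 0 (mod 2).
  s_3 = 0 + 0 + 1 + 0 + 1 + 0 + 0 + 0 = 2 ≡ 0 (mod 2).
  s_4 = 0 + 0 + 1 + 0 + 0 + 0 + 0 + 0 = 1 ≡ 1 (mod 2).
s = (1, 0, 0, 1)^T — this equals column 9 of H (binary 1001), so error is at position 9.
Correct: flip bit 9 of r = 000111010101000 to get c = 000111011101000.


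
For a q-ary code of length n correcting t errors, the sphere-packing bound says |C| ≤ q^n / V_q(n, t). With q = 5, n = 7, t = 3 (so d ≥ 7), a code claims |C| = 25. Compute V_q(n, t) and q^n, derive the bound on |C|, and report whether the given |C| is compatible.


V_q(n, t) = 2605, q^n = 78125, Hamming bound = 29, |C| = 25 ≤ bound (satisfied).

Step 1: Compute V_q(n, t) = Σ_{j=0}^3 C(n, j) (q−1)^j.
  j = 0: C(7,0)·(4)^0 = 1·1 = 1.
  j = 1: C(7,1)·(4)^1 = 7·4 = 28.
  j = 2: C(7,2)·(4)^2 = 21·16 = 336.
  j = 3: C(7,3)·(4)^3 = 35·64 = 2240.
  V_q(n, t) = 1 + 28 + 336 + 2240 = 2605.
Step 2: q^n = 5^7 = 78125.
Step 3: Hamming bound ⌊q^n / V_q(n,t)⌋ = ⌊78125/2605⌋ = 29.
Step 4: Compare |C| = 25 to 29: satisfied.
The claimed |C| lies below the Hamming bound.


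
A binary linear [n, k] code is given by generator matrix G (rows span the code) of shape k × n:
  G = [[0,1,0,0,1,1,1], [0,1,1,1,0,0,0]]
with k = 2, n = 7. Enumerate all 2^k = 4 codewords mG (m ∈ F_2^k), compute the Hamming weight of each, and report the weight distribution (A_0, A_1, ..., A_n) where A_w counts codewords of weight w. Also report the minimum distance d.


Weight distribution: A_0 = 1, A_3 = 1, A_4 = 1, A_5 = 1. Minimum distance d = 3.

Enumerate all 2^2 = 4 messages m ∈ F_2^2.
For each, compute codeword c = mG in F_2^7, then tally its weight.
  m = 00 → c = 0000000, weight = 0.
  m = 10 → c = 0100111, weight = 4.
  m = 01 → c = 0111000, weight = 3.
  m = 11 → c = 0011111, weight = 5.
Tally weights:
  weight 0: 1 codewords.
  weight 3: 1 codewords.
  weight 4: 1 codewords.
  weight 5: 1 codewords.
Minimum distance d = smallest w > 0 with A_w > 0 = 3.
Sanity: Σ A_w = 4 = 2^2 = 4 ✓.


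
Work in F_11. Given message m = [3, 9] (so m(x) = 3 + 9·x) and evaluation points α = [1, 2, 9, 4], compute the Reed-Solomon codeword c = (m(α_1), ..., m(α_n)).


c = [1, 10, 7, 6]

Message polynomial: m(x) = 3 + 9·x (mod 11).
For each evaluation point α_i, compute m(α_i) mod 11:
  α_1 = 1: Horner steps 9 → 1, so m(1) = 1.
  α_2 = 2: Horner steps 9 → 10, so m(2) = 10.
  α_3 = 9: Horner steps 9 → 7, so m(9) = 7.
  α_4 = 4: Horner steps 9 → 6, so m(4) = 6.
Codeword c = [1, 10, 7, 6] ∈ F_11^4.


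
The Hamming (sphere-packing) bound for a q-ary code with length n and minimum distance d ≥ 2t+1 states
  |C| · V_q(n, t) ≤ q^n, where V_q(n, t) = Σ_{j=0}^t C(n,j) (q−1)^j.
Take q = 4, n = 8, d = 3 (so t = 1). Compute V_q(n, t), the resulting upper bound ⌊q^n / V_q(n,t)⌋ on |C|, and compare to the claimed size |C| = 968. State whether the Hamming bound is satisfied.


V_q(n, t) = 25, q^n = 65536, Hamming bound = 2621, |C| = 968 ≤ bound (satisfied).

Step 1: Compute V_q(n, t) = Σ_{j=0}^1 C(n, j) (q−1)^j.
  j = 0: C(8,0)·(3)^0 = 1·1 = 1.
  j = 1: C(8,1)·(3)^1 = 8·3 = 24.
  V_q(n, t) = 1 + 24 = 25.
Step 2: q^n = 4^8 = 65536.
Step 3: Hamming bound ⌊q^n / V_q(n,t)⌋ = ⌊65536/25⌋ = 2621.
Step 4: Compare |C| = 968 to 2621: satisfied.
The claimed |C| lies below the Hamming bound.


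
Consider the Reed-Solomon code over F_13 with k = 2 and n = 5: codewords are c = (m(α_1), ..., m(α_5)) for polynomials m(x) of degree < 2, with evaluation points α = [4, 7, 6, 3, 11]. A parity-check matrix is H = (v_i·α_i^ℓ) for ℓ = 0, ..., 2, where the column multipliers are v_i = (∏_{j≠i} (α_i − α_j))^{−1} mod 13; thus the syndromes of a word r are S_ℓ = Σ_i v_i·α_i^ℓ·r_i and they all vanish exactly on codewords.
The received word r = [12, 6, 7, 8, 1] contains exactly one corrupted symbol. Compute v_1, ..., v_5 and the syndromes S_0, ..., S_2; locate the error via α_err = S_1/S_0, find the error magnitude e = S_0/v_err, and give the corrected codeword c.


S = (2, 1, 7), error at position 2, error magnitude e = 8, c = [12, 11, 7, 8, 1].

Step 1: column multipliers v_i = (∏_{j≠i}(α_i − α_j))^{−1} mod 13.
  i = 1 (α = 4): (4−7)(4−6)(4−3)(4−11) = (−3)·(−2)·1·(−7) = −42 ≡ 10, so v_1 = 10^{−1} = 4 (mod 13).
  i = 2 (α = 7): (7−4)(7−6)(7−3)(7−11) = 3·1·4·(−4) = −48 ≡ 4, so v_2 = 4^{−1} = 10 (mod 13).
  i = 3 (α = 6): (6−4)(6−7)(6−3)(6−11) = 2·(−1)·3·(−5) = 30 ≡ 4, so v_3 = 4^{−1} = 10 (mod 13).
  i = 4 (α = 3): (3−4)(3−7)(3−6)(3−11) = (−1)·(−4)·(−3)·(−8) = 96 ≡ 5, so v_4 = 5^{−1} = 8 (mod 13).
  i = 5 (α = 11): (11−4)(11−7)(11−6)(11−3) = 7·4·5·8 = 1120 ≡ 2, so v_5 = 2^{−1} = 7 (mod 13).
  v = [4, 10, 10, 8, 7].
Step 2: syndromes of r = [12, 6, 7, 8, 1] (all sums mod 13).
  S_0 = Σ v_i r_i = 4·12 + 10·6 + 10·7 + 8·8 + 7·1 = 249 ≡ 2.
  S_1 = Σ v_i α_i r_i = 4·4·12 + 10·7·6 + 10·6·7 + 8·3·8 + 7·11·1 = 1301 ≡ 1.
  α_i^2 mod 13 = [3, 10, 10, 9, 4].
  S_2 = Σ v_i α_i^2 r_i = 4·3·12 + 10·10·6 + 10·10·7 + 8·9·8 + 7·4·1 = 2048 ≡ 7.
  S = (2, 1, 7) ≠ 0, so r is not a codeword (an error is present).
Step 3: locate the error. For a single error e at position i, S_ℓ = v_i·e·α_i^ℓ, so α_err = S_1/S_0.
  S_0^{−1} = 2^{−1} = 7 (mod 13), so α_err = 1·7 = 7 ≡ 7 = α_2. Error position i = 2.
  Consistency check: S_2/S_1 = 7·1 = 7 ≡ 7 = α_err ✓ (single-error assumption holds).
Step 4: error magnitude e = S_0/v_2 = S_0·∏_{j≠2}(α_2 − α_j) = 2·4 = 8 ≡ 8 (mod 13).
Step 5: correct position 2: c_2 = r_2 − e = 6 − 8 ≡ 11 (mod 13). Hence c = [12, 11, 7, 8, 1].
  Check: interpolating c through the α_i gives m(x) = 9 + 4·x (degree < 2) with m(α_i) = c_i for every i, so c is indeed a codeword.


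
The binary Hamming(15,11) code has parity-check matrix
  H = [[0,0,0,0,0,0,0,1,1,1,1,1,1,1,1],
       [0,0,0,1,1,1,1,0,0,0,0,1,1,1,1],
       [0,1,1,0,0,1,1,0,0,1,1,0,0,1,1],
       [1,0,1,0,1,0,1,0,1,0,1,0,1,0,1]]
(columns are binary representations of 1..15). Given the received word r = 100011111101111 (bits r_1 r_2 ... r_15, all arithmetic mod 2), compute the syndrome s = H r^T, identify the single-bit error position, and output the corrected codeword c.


s = (1, 1, 1, 0)^T, error position = 14, corrected codeword c = 100011111101101

Compute s = H r^T mod 2 one row at a time:
  s_1 = 1 + 1 + 1 + 0 + 1 + 1 + 1 + 1 = 7 ≡ 1 (mod 2).
  s_2 = 0 + 1 + 1 + 1 + 1 + 1 + 1 + 1 = 7 ≡ 1 (mod 2).
  s_3 = 0 + 0 + 1 + 1 + 1 + 0 + 1 + 1 = 5 ≡ 1 (mod 2).
  s_4 = 1 + 0 + 1 + 1 + 1 + 0 + 1 + 1 = 6 ≡ 0 (mod 2).
s = (1, 1, 1, 0)^T — this equals column 14 of H (binary 1110), so error is at position 14.
Correct: flip bit 14 of r = 100011111101111 to get c = 100011111101101.


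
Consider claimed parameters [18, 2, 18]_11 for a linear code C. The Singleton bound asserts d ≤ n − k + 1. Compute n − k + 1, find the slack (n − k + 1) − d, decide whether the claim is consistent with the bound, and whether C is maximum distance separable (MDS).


Singleton RHS = n − k + 1 = 17, slack = -1, bound violated (no such code; not MDS).

Singleton bound: d ≤ n − k + 1.
Here n = 18, k = 2, so n − k + 1 = 17.
Given d = 18, check d ≤ 17: NO.
Slack = (n − k + 1) − d = -1.
The slack is negative: d = 18 exceeds n − k + 1 = 17 by 1, so the Singleton bound is violated and no linear [18, 2, 18]_11 code can exist. In particular it is not MDS (MDS requires d = n − k + 1 exactly).
Description: the claimed parameters are [18, 2, 18]_11; such a code would be impossible (violates the Singleton bound).


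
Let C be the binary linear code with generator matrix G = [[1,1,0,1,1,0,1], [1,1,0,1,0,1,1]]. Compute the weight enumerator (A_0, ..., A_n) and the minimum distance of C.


Weight distribution: A_0 = 1, A_2 = 1, A_5 = 2. Minimum distance d = 2.

Enumerate all 2^2 = 4 messages m ∈ F_2^2.
For each, compute codeword c = mG in F_2^7, then tally its weight.
  m = 00 → c = 0000000, weight = 0.
  m = 10 → c = 1101101, weight = 5.
  m = 01 → c = 1101011, weight = 5.
  m = 11 → c = 0000110, weight = 2.
Tally weights:
  weight 0: 1 codewords.
  weight 2: 1 codewords.
  weight 5: 2 codewords.
Minimum distance d = smallest w > 0 with A_w > 0 = 2.
Sanity: Σ A_w = 4 = 2^2 = 4 ✓.


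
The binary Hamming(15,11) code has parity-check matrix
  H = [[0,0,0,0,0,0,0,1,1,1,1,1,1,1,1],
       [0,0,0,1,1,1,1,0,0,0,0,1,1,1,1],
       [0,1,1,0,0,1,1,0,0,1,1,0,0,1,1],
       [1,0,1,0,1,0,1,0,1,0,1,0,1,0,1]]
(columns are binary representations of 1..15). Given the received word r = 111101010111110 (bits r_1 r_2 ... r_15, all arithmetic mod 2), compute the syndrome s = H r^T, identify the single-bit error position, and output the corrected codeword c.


s = (0, 1, 0, 0)^T, error position = 4, corrected codeword c = 111001010111110

Compute s = H r^T mod 2 one row at a time:
  s_1 = 1 + 0 + 1 + 1 + 1 + 1 + 1 + 0 = 6 ≡ 0 (mod 2).
  s_2 = 1 + 0 + 1 + 0 + 1 + 1 + 1 + 0 = 5 ≡ 1 (mod 2).
  s_3 = 1 + 1 + 1 + 0 + 1 + 1 + 1 + 0 = 6 ≡ 0 (mod 2).
  s_4 = 1 + 1 + 0 + 0 + 0 + 1 + 1 + 0 = 4 ≡ 0 (mod 2).
s = (0, 1, 0, 0)^T — this equals column 4 of H (binary 0100), so error is at position 4.
Correct: flip bit 4 of r = 111101010111110 to get c = 111001010111110.


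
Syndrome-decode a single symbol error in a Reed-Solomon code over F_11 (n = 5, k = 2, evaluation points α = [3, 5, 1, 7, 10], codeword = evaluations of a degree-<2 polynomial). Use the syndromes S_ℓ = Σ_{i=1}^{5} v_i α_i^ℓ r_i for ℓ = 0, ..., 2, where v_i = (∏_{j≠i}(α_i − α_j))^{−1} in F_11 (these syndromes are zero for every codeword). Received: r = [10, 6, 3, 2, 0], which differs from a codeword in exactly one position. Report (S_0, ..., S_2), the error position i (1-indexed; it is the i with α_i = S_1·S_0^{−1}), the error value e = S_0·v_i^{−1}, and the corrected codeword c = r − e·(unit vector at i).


S = (7, 4, 7), error at position 5, error magnitude e = 4, c = [10, 6, 3, 2, 7].

Step 1: column multipliers v_i = (∏_{j≠i}(α_i − α_j))^{−1} mod 11.
  i = 1 (α = 3): (3−5)(3−1)(3−7)(3−10) = (−2)·2·(−4)·(−7) = −112 ≡ 9, so v_1 = 9^{−1} = 5 (mod 11).
  i = 2 (α = 5): (5−3)(5−1)(5−7)(5−10) = 2·4·(−2)·(−5) = 80 ≡ 3, so v_2 = 3^{−1} = 4 (mod 11).
  i = 3 (α = 1): (1−3)(1−5)(1−7)(1−10) = (−2)·(−4)·(−6)·(−9) = 432 ≡ 3, so v_3 = 3^{−1} = 4 (mod 11).
  i = 4 (α = 7): (7−3)(7−5)(7−1)(7−10) = 4·2·6·(−3) = −144 ≡ 10, so v_4 = 10^{−1} = 10 (mod 11).
  i = 5 (α = 10): (10−3)(10−5)(10−1)(10−7) = 7·5·9·3 = 945 ≡ 10, so v_5 = 10^{−1} = 10 (mod 11).
  v = [5, 4, 4, 10, 10].
Step 2: syndromes of r = [10, 6, 3, 2, 0] (all sums mod 11).
  S_0 = Σ v_i r_i = 5·10 + 4·6 + 4·3 + 10·2 + 10·0 = 106 ≡ 7.
  S_1 = Σ v_i α_i r_i = 5·3·10 + 4·5·6 + 4·1·3 + 10·7·2 + 10·10·0 = 422 ≡ 4.
  α_i^2 mod 11 = [9, 3, 1, 5, 1].
  S_2 = Σ v_i α_i^2 r_i = 5·9·10 + 4·3·6 + 4·1·3 + 10·5·2 + 10·1·0 = 634 ≡ 7.
  S = (7, 4, 7) ≠ 0, so r is not a codeword (an error is present).
Step 3: locate the error. For a single error e at position i, S_ℓ = v_i·e·α_i^ℓ, so α_err = S_1/S_0.
  S_0^{−1} = 7^{−1} = 8 (mod 11), so α_err = 4·8 = 32 ≡ 10 = α_5. Error position i = 5.
  Consistency check: S_2/S_1 = 7·3 = 21 ≡ 10 = α_err ✓ (single-error assumption holds).
Step 4: error magnitude e = S_0/v_5 = S_0·∏_{j≠5}(α_5 − α_j) = 7·10 = 70 ≡ 4 (mod 11).
Step 5: correct position 5: c_5 = r_5 − e = 0 − 4 ≡ 7 (mod 11). Hence c = [10, 6, 3, 2, 7].
  Check: interpolating c through the α_i gives m(x) = 5 + 9·x (degree < 2) with m(α_i) = c_i for every i, so c is indeed a codeword.


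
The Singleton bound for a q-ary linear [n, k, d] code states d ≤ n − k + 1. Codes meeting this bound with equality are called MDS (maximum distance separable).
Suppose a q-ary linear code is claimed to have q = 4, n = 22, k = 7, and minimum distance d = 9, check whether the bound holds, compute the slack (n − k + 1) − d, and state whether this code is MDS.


Singleton RHS = n − k + 1 = 16, slack = 7, bound satisfied, not MDS.

Singleton bound: d ≤ n − k + 1.
Here n = 22, k = 7, so n − k + 1 = 16.
Given d = 9, check d ≤ 16: YES.
Slack = (n − k + 1) − d = 7.
The code is NOT MDS (slack = 7 > 0).
Description: the claimed parameters are [22, 7, 9]_4; such a code would be non-MDS.


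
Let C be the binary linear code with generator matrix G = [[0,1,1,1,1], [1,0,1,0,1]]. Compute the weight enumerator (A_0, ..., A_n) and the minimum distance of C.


Weight distribution: A_0 = 1, A_3 = 2, A_4 = 1. Minimum distance d = 3.

Enumerate all 2^2 = 4 messages m ∈ F_2^2.
For each, compute codeword c = mG in F_2^5, then tally its weight.
  m = 00 → c = 00000, weight = 0.
  m = 10 → c = 01111, weight = 4.
  m = 01 → c = 10101, weight = 3.
  m = 11 → c = 11010, weight = 3.
Tally weights:
  weight 0: 1 codewords.
  weight 3: 2 codewords.
  weight 4: 1 codewords.
Minimum distance d = smallest w > 0 with A_w > 0 = 3.
Sanity: Σ A_w = 4 = 2^2 = 4 ✓.


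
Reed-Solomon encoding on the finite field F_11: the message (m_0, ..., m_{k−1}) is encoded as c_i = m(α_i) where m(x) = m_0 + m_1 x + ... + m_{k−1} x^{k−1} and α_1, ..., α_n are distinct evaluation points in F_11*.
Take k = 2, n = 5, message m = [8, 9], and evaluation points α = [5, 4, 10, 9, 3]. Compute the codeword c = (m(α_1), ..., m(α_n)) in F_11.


c = [9, 0, 10, 1, 2]

Message polynomial: m(x) = 8 + 9·x (mod 11).
For each evaluation point α_i, compute m(α_i) mod 11:
  α_1 = 5: Horner steps 9 → 9, so m(5) = 9.
  α_2 = 4: Horner steps 9 → 0, so m(4) = 0.
  α_3 = 10: Horner steps 9 → 10, so m(10) = 10.
  α_4 = 9: Horner steps 9 → 1, so m(9) = 1.
  α_5 = 3: Horner steps 9 → 2, so m(3) = 2.
Codeword c = [9, 0, 10, 1, 2] ∈ F_11^5.


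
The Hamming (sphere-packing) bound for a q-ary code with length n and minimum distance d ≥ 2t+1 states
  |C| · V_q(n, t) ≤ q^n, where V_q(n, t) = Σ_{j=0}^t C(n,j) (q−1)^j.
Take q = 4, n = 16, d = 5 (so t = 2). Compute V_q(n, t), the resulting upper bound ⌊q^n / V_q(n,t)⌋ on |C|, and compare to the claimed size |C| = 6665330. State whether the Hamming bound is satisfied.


V_q(n, t) = 1129, q^n = 4294967296, Hamming bound = 3804222, |C| = 6665330 > bound (violated).

Step 1: Compute V_q(n, t) = Σ_{j=0}^2 C(n, j) (q−1)^j.
  j = 0: C(16,0)·(3)^0 = 1·1 = 1.
  j = 1: C(16,1)·(3)^1 = 16·3 = 48.
  j = 2: C(16,2)·(3)^2 = 120·9 = 1080.
  V_q(n, t) = 1 + 48 + 1080 = 1129.
Step 2: q^n = 4^16 = 4294967296.
Step 3: Hamming bound ⌊q^n / V_q(n,t)⌋ = ⌊4294967296/1129⌋ = 3804222.
Step 4: Compare |C| = 6665330 to 3804222: violated.
The claimed |C| lies above the Hamming bound, so no 4-ary code of length 16 with d ≥ 5 can have 6665330 codewords.


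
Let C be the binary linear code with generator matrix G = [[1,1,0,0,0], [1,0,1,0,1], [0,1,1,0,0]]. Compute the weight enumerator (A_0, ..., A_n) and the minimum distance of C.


Weight distribution: A_0 = 1, A_1 = 1, A_2 = 3, A_3 = 3. Minimum distance d = 1.

Enumerate all 2^3 = 8 messages m ∈ F_2^3.
For each, compute codeword c = mG in F_2^5, then tally its weight.
  m = 000 → c = 00000, weight = 0.
  m = 100 → c = 11000, weight = 2.
  m = 010 → c = 10101, weight = 3.
  m = 110 → c = 01101, weight = 3.
  m = 001 → c = 01100, weight = 2.
  m = 101 → c = 10100, weight = 2.
  m = 011 → c = 11001, weight = 3.
  m = 111 → c = 00001, weight = 1.
Tally weights:
  weight 0: 1 codewords.
  weight 1: 1 codewords.
  weight 2: 3 codewords.
  weight 3: 3 codewords.
Minimum distance d = smallest w > 0 with A_w > 0 = 1.
Sanity: Σ A_w = 8 = 2^3 = 8 ✓.
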